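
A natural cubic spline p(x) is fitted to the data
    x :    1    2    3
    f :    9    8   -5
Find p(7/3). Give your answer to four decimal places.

4.7778

Let M_i = p''(x_i). Step sizes h_i = 1, 1; slopes of the chords Δ_i = (y_(i+1) - y_i)/h_i = -1, -13.
  1·M_0 + 4·M_1 + 1·M_2 = 6(Δ_1 - Δ_0) = -72
Natural end conditions: M_0 = M_2 = 0.
Forward elimination and back-substitution give M_0 = 0, M_1 = -18, M_2 = 0.
On [2, 3], p(x) = 8 - 7·(x - 2) - 9·(x - 2)² + 3·(x - 2)³.
With (x - 2) = 1/3: p(7/3) = 43/9.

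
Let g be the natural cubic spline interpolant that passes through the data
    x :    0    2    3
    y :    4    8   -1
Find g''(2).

Let M_i = g''(x_i). Step sizes h_i = 2, 1; slopes of the chords Δ_i = (y_(i+1) - y_i)/h_i = 2, -9.
  2·M_0 + 6·M_1 + 1·M_2 = 6(Δ_1 - Δ_0) = -66
Natural end conditions: M_0 = M_2 = 0.
Forward elimination and back-substitution give M_0 = 0, M_1 = -11, M_2 = 0.

-11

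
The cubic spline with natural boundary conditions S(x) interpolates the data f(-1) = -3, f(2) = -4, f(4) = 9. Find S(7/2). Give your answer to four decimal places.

5.1094

Write σ_i for S''(x_i). With h_i = 3, 2 and divided differences Δ_i = -1/3, 13/2, the continuity of S' gives the tridiagonal system
  3·σ_0 + 10·σ_1 + 2·σ_2 = 6(Δ_1 - Δ_0) = 41
Natural end conditions: σ_0 = σ_2 = 0.
Hence σ_0 = 0, σ_1 = 41/10, σ_2 = 0.
On [2, 4], S(x) = -4 + 113/30·(x - 2) + 41/20·(x - 2)² - 41/120·(x - 2)³.
With (x - 2) = 3/2: S(7/2) = 327/64.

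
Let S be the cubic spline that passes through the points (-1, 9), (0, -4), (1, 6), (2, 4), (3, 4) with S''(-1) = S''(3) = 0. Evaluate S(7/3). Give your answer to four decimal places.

Let m_i = S''(x_i). Step sizes h_i = 1, 1, 1, 1; slopes of the chords Δ_i = (y_(i+1) - y_i)/h_i = -13, 10, -2, 0.
  1·m_0 + 4·m_1 + 1·m_2 = 6(Δ_1 - Δ_0) = 138
  1·m_1 + 4·m_2 + 1·m_3 = 6(Δ_2 - Δ_1) = -72
  1·m_2 + 4·m_3 + 1·m_4 = 6(Δ_3 - Δ_2) = 12
Natural end conditions: m_0 = m_4 = 0.
Solving the tridiagonal system: m_0 = 0, m_1 = 1185/28, m_2 = -219/7, m_3 = 303/28, m_4 = 0.
On [2, 3], S(x) = 4 - 101/28·(x - 2) + 303/56·(x - 2)² - 101/56·(x - 2)³.
With (x - 2) = 1/3: S(7/3) = 2519/756.

3.3320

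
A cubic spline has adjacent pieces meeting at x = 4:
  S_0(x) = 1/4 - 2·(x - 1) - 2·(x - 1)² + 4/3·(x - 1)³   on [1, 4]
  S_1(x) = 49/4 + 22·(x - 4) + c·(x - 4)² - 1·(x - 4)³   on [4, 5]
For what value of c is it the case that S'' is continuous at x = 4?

10

S_0''(x) = -4 + 8·(x - 1), so S_0''(4) = 20. On the right, S_1''(4) = 2c, so c = 10.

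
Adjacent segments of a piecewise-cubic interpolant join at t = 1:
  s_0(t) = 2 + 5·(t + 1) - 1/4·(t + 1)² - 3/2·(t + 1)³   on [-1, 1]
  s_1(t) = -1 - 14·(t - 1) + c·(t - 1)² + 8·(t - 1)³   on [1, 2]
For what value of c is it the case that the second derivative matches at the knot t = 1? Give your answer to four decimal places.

-9.2500

s_0''(t) = -1/2 - 9·(t + 1), so s_0''(1) = -37/2. On the right, s_1''(1) = 2c, so c = -37/4.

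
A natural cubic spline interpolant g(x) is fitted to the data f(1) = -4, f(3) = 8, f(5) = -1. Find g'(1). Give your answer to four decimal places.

8.6250

Put M_i = g'' at the i-th knot. Here h = (2, 2) and Δ = (6, -9/2), so the interior equations h_(i-1)·M_(i-1) + 2(h_(i-1)+h_i)·M_i + h_i·M_(i+1) = 6(Δ_i − Δ_(i-1)) read
  2·M_0 + 8·M_1 + 2·M_2 = 6(Δ_1 - Δ_0) = -63
Natural end conditions: M_0 = M_2 = 0.
Forward elimination and back-substitution give M_0 = 0, M_1 = -63/8, M_2 = 0.
On [1, 3], g'(x) = b_0 + 2c_0·(x - 1) + 3d_0·(x - 1)² with b_0 = Δ_0 - h_0(2M_0 + M_1)/6 = 69/8, c_0 = M_0/2 = 0, d_0 = (M_1 - M_0)/(6h_0) = -21/32. So g'(1) = 69/8.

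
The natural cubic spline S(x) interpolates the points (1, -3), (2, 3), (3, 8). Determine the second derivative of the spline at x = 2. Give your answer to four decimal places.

-1.5000

Write σ_i for S''(x_i). With h_i = 1, 1 and divided differences Δ_i = 6, 5, the continuity of S' gives the tridiagonal system
  1·σ_0 + 4·σ_1 + 1·σ_2 = 6(Δ_1 - Δ_0) = -6
Natural end conditions: σ_0 = σ_2 = 0.
Solving the tridiagonal system: σ_0 = 0, σ_1 = -3/2, σ_2 = 0.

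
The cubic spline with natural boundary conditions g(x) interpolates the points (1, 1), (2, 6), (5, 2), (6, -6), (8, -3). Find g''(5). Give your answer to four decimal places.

With m_i denoting the second derivative at x_i, h_i = 1, 3, 1, 2, and Δ_i = (y_(i+1) − y_i)/h_i = 5, -4/3, -8, 3/2:
  1·m_0 + 8·m_1 + 3·m_2 = 6(Δ_1 - Δ_0) = -38
  3·m_1 + 8·m_2 + 1·m_3 = 6(Δ_2 - Δ_1) = -40
  1·m_2 + 6·m_3 + 2·m_4 = 6(Δ_3 - Δ_2) = 57
Natural end conditions: m_0 = m_4 = 0.
Hence m_0 = 0, m_1 = -895/322, m_2 = -846/161, m_3 = 3341/322, m_4 = 0.

-5.2547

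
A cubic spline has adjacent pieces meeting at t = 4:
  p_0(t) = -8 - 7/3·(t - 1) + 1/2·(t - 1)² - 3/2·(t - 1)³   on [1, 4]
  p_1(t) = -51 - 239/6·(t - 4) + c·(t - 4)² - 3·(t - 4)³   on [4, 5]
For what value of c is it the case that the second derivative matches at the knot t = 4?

-13

p_0''(t) = 1 - 9·(t - 1), so p_0''(4) = -26. On the right, p_1''(4) = 2c, so c = -13.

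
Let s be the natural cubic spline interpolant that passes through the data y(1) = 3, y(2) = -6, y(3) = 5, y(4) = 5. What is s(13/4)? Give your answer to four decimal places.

6.4000

Let M_i = s''(x_i). Step sizes h_i = 1, 1, 1; slopes of the chords Δ_i = (y_(i+1) - y_i)/h_i = -9, 11, 0.
  1·M_0 + 4·M_1 + 1·M_2 = 6(Δ_1 - Δ_0) = 120
  1·M_1 + 4·M_2 + 1·M_3 = 6(Δ_2 - Δ_1) = -66
Natural end conditions: M_0 = M_3 = 0.
Hence M_0 = 0, M_1 = 182/5, M_2 = -128/5, M_3 = 0.
On [3, 4], s(x) = 5 + 128/15·(x - 3) - 64/5·(x - 3)² + 64/15·(x - 3)³.
With (x - 3) = 1/4: s(13/4) = 32/5.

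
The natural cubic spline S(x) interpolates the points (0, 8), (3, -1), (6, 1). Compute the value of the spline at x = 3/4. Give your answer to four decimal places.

Write σ_i for S''(x_i). With h_i = 3, 3 and divided differences Δ_i = -3, 2/3, the continuity of S' gives the tridiagonal system
  3·σ_0 + 12·σ_1 + 3·σ_2 = 6(Δ_1 - Δ_0) = 22
Natural end conditions: σ_0 = σ_2 = 0.
Solving: σ_0 = 0, σ_1 = 11/6, σ_2 = 0.
On [0, 3], S(x) = 8 - 47/12·x + 0·x² + 11/108·x³.
With x = 3/4: S(3/4) = 1307/256.

5.1055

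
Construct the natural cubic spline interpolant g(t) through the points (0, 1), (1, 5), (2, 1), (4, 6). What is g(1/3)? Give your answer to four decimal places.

3.0354

Put M_i = g'' at the i-th knot. Here h = (1, 1, 2) and Δ = (4, -4, 5/2), so the interior equations h_(i-1)·M_(i-1) + 2(h_(i-1)+h_i)·M_i + h_i·M_(i+1) = 6(Δ_i − Δ_(i-1)) read
  1·M_0 + 4·M_1 + 1·M_2 = 6(Δ_1 - Δ_0) = -48
  1·M_1 + 6·M_2 + 2·M_3 = 6(Δ_2 - Δ_1) = 39
Natural end conditions: M_0 = M_3 = 0.
Solving the tridiagonal system: M_0 = 0, M_1 = -327/23, M_2 = 204/23, M_3 = 0.
On [0, 1], g(t) = 1 + 293/46·t + 0·t² - 109/46·t³.
With t = 1/3: g(1/3) = 1885/621.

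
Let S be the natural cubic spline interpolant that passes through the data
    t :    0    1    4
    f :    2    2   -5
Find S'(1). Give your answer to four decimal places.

-0.5833

Write σ_i for S''(x_i). With h_i = 1, 3 and divided differences Δ_i = 0, -7/3, the continuity of S' gives the tridiagonal system
  1·σ_0 + 8·σ_1 + 3·σ_2 = 6(Δ_1 - Δ_0) = -14
Natural end conditions: σ_0 = σ_2 = 0.
Hence σ_0 = 0, σ_1 = -7/4, σ_2 = 0.
On [1, 4], S'(t) = b_1 + 2c_1·(t - 1) + 3d_1·(t - 1)² with b_1 = Δ_1 - h_1(2σ_1 + σ_2)/6 = -7/12, c_1 = σ_1/2 = -7/8, d_1 = (σ_2 - σ_1)/(6h_1) = 7/72. So S'(1) = -7/12.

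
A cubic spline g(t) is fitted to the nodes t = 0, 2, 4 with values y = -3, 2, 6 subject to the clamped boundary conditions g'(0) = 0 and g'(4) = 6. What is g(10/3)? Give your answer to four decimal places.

3.4630

Let M_i = g''(x_i). Step sizes h_i = 2, 2; slopes of the chords Δ_i = (y_(i+1) - y_i)/h_i = 5/2, 2.
  2·M_0 + 8·M_1 + 2·M_2 = 6(Δ_1 - Δ_0) = -3
Clamped end conditions give two more equations: 2h_0·M_0 + h_0·M_1 = 6(Δ_0 - g'(0)) = 15 and h_1·M_1 + 2h_1·M_2 = 6(g'(4) - Δ_1) = 24.
Hence M_0 = 45/8, M_1 = -15/4, M_2 = 63/8.
On [2, 4], g(t) = 2 + 15/8·(t - 2) - 15/8·(t - 2)² + 31/32·(t - 2)³.
With (t - 2) = 4/3: g(10/3) = 187/54.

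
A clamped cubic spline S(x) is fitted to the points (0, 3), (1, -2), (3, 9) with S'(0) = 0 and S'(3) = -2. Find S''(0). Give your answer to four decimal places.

Write σ_i for S''(x_i). With h_i = 1, 2 and divided differences Δ_i = -5, 11/2, the continuity of S' gives the tridiagonal system
  1·σ_0 + 6·σ_1 + 2·σ_2 = 6(Δ_1 - Δ_0) = 63
Clamped end conditions give two more equations: 2h_0·σ_0 + h_0·σ_1 = 6(Δ_0 - S'(0)) = -30 and h_1·σ_1 + 2h_1·σ_2 = 6(S'(3) - Δ_1) = -45.
Hence σ_0 = -157/6, σ_1 = 67/3, σ_2 = -269/12.

-26.1667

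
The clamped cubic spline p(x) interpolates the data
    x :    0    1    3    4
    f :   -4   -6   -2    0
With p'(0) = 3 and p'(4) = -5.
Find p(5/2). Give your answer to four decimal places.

-4.3393

Write M_i for p''(x_i). With h_i = 1, 2, 1 and divided differences Δ_i = -2, 2, 2, the continuity of p' gives the tridiagonal system
  1·M_0 + 6·M_1 + 2·M_2 = 6(Δ_1 - Δ_0) = 24
  2·M_1 + 6·M_2 + 1·M_3 = 6(Δ_2 - Δ_1) = 0
Clamped end conditions give two more equations: 2h_0·M_0 + h_0·M_1 = 6(Δ_0 - p'(0)) = -30 and h_2·M_2 + 2h_2·M_3 = 6(p'(4) - Δ_2) = -42.
Solving: M_0 = -128/7, M_1 = 46/7, M_2 = 10/7, M_3 = -152/7.
On [1, 3], p(x) = -6 - 20/7·(x - 1) + 23/7·(x - 1)² - 3/7·(x - 1)³.
With (x - 1) = 3/2: p(5/2) = -243/56.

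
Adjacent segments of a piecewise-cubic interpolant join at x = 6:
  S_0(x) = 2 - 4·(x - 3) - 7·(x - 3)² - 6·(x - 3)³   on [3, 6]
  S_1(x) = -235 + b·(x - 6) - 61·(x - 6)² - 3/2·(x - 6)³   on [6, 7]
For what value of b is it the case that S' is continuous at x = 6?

S_0'(x) = -4 - 14·(x - 3) - 18·(x - 3)², so S_0'(6) = -208. On the right, S_1'(6) = b, so b = -208.

-208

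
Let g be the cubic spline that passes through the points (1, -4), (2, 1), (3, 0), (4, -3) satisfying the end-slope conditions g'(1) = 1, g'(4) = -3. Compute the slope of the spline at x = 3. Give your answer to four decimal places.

-3.1333

Put M_i = g'' at the i-th knot. Here h = (1, 1, 1) and Δ = (5, -1, -3), so the interior equations h_(i-1)·M_(i-1) + 2(h_(i-1)+h_i)·M_i + h_i·M_(i+1) = 6(Δ_i − Δ_(i-1)) read
  1·M_0 + 4·M_1 + 1·M_2 = 6(Δ_1 - Δ_0) = -36
  1·M_1 + 4·M_2 + 1·M_3 = 6(Δ_2 - Δ_1) = -12
Clamped end conditions give two more equations: 2h_0·M_0 + h_0·M_1 = 6(Δ_0 - g'(1)) = 24 and h_2·M_2 + 2h_2·M_3 = 6(g'(4) - Δ_2) = 0.
Solving: M_0 = 284/15, M_1 = -208/15, M_2 = 8/15, M_3 = -4/15.
On [3, 4], g'(x) = b_2 + 2c_2·(x - 3) + 3d_2·(x - 3)² with b_2 = Δ_2 - h_2(2M_2 + M_3)/6 = -47/15, c_2 = M_2/2 = 4/15, d_2 = (M_3 - M_2)/(6h_2) = -2/15. So g'(3) = -47/15.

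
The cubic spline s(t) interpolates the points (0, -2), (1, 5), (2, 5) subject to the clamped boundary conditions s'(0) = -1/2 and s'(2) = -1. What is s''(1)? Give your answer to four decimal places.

-20.5000

Write m_i for s''(x_i). With h_i = 1, 1 and divided differences Δ_i = 7, 0, the continuity of s' gives the tridiagonal system
  1·m_0 + 4·m_1 + 1·m_2 = 6(Δ_1 - Δ_0) = -42
Clamped end conditions give two more equations: 2h_0·m_0 + h_0·m_1 = 6(Δ_0 - s'(0)) = 45 and h_1·m_1 + 2h_1·m_2 = 6(s'(2) - Δ_1) = -6.
Solving the tridiagonal system: m_0 = 131/4, m_1 = -41/2, m_2 = 29/4.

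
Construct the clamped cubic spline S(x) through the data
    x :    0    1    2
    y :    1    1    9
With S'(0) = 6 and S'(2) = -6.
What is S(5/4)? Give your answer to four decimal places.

3.3750

Put σ_i = S'' at the i-th knot. Here h = (1, 1) and Δ = (0, 8), so the interior equations h_(i-1)·σ_(i-1) + 2(h_(i-1)+h_i)·σ_i + h_i·σ_(i+1) = 6(Δ_i − Δ_(i-1)) read
  1·σ_0 + 4·σ_1 + 1·σ_2 = 6(Δ_1 - Δ_0) = 48
Clamped end conditions give two more equations: 2h_0·σ_0 + h_0·σ_1 = 6(Δ_0 - S'(0)) = -36 and h_1·σ_1 + 2h_1·σ_2 = 6(S'(2) - Δ_1) = -84.
Forward elimination and back-substitution give σ_0 = -36, σ_1 = 36, σ_2 = -60.
On [1, 2], S(x) = 1 + 6·(x - 1) + 18·(x - 1)² - 16·(x - 1)³.
With (x - 1) = 1/4: S(5/4) = 27/8.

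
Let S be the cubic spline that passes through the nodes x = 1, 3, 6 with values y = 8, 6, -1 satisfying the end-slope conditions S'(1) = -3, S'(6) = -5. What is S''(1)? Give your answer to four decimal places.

3.4000

Put M_i = S'' at the i-th knot. Here h = (2, 3) and Δ = (-1, -7/3), so the interior equations h_(i-1)·M_(i-1) + 2(h_(i-1)+h_i)·M_i + h_i·M_(i+1) = 6(Δ_i − Δ_(i-1)) read
  2·M_0 + 10·M_1 + 3·M_2 = 6(Δ_1 - Δ_0) = -8
Clamped end conditions give two more equations: 2h_0·M_0 + h_0·M_1 = 6(Δ_0 - S'(1)) = 12 and h_1·M_1 + 2h_1·M_2 = 6(S'(6) - Δ_1) = -16.
Solving: M_0 = 17/5, M_1 = -4/5, M_2 = -34/15.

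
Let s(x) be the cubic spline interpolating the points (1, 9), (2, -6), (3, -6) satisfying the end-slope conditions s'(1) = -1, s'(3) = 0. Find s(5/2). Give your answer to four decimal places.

Write m_i for s''(x_i). With h_i = 1, 1 and divided differences Δ_i = -15, 0, the continuity of s' gives the tridiagonal system
  1·m_0 + 4·m_1 + 1·m_2 = 6(Δ_1 - Δ_0) = 90
Clamped end conditions give two more equations: 2h_0·m_0 + h_0·m_1 = 6(Δ_0 - s'(1)) = -84 and h_1·m_1 + 2h_1·m_2 = 6(s'(3) - Δ_1) = 0.
Solving the tridiagonal system: m_0 = -64, m_1 = 44, m_2 = -22.
On [2, 3], s(x) = -6 - 11·(x - 2) + 22·(x - 2)² - 11·(x - 2)³.
With (x - 2) = 1/2: s(5/2) = -59/8.

-7.3750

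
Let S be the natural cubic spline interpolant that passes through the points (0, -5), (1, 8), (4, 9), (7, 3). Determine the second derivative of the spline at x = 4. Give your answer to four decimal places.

Write σ_i for S''(x_i). With h_i = 1, 3, 3 and divided differences Δ_i = 13, 1/3, -2, the continuity of S' gives the tridiagonal system
  1·σ_0 + 8·σ_1 + 3·σ_2 = 6(Δ_1 - Δ_0) = -76
  3·σ_1 + 12·σ_2 + 3·σ_3 = 6(Δ_2 - Δ_1) = -14
Natural end conditions: σ_0 = σ_3 = 0.
Solving: σ_0 = 0, σ_1 = -10, σ_2 = 4/3, σ_3 = 0.

1.3333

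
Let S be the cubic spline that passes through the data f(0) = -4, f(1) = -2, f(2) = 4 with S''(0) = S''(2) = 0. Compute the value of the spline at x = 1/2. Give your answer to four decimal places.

Put M_i = S'' at the i-th knot. Here h = (1, 1) and Δ = (2, 6), so the interior equations h_(i-1)·M_(i-1) + 2(h_(i-1)+h_i)·M_i + h_i·M_(i+1) = 6(Δ_i − Δ_(i-1)) read
  1·M_0 + 4·M_1 + 1·M_2 = 6(Δ_1 - Δ_0) = 24
Natural end conditions: M_0 = M_2 = 0.
Solving: M_0 = 0, M_1 = 6, M_2 = 0.
On [0, 1], S(x) = -4 + 1·x + 0·x² + 1·x³.
With x = 1/2: S(1/2) = -27/8.

-3.3750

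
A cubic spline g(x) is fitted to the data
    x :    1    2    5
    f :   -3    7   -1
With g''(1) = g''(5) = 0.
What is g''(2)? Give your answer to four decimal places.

Write σ_i for g''(x_i). With h_i = 1, 3 and divided differences Δ_i = 10, -8/3, the continuity of g' gives the tridiagonal system
  1·σ_0 + 8·σ_1 + 3·σ_2 = 6(Δ_1 - Δ_0) = -76
Natural end conditions: σ_0 = σ_2 = 0.
Solving the tridiagonal system: σ_0 = 0, σ_1 = -19/2, σ_2 = 0.

-9.5000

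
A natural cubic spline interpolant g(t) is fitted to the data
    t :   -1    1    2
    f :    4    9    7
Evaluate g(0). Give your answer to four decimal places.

Put m_i = g'' at the i-th knot. Here h = (2, 1) and Δ = (5/2, -2), so the interior equations h_(i-1)·m_(i-1) + 2(h_(i-1)+h_i)·m_i + h_i·m_(i+1) = 6(Δ_i − Δ_(i-1)) read
  2·m_0 + 6·m_1 + 1·m_2 = 6(Δ_1 - Δ_0) = -27
Natural end conditions: m_0 = m_2 = 0.
Hence m_0 = 0, m_1 = -9/2, m_2 = 0.
On [-1, 1], g(t) = 4 + 4·(t + 1) + 0·(t + 1)² - 3/8·(t + 1)³.
With (t + 1) = 1: g(0) = 61/8.

7.6250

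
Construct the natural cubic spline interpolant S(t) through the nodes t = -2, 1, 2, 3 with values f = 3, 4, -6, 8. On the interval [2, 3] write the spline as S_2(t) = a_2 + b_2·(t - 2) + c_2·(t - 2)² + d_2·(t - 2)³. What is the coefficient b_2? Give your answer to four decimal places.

Write M_i for S''(x_i). With h_i = 3, 1, 1 and divided differences Δ_i = 1/3, -10, 14, the continuity of S' gives the tridiagonal system
  3·M_0 + 8·M_1 + 1·M_2 = 6(Δ_1 - Δ_0) = -62
  1·M_1 + 4·M_2 + 1·M_3 = 6(Δ_2 - Δ_1) = 144
Natural end conditions: M_0 = M_3 = 0.
Solving the tridiagonal system: M_0 = 0, M_1 = -392/31, M_2 = 1214/31, M_3 = 0.
On [2, 3], with S_2(t) = a_2 + b_2·(t - 2) + c_2·(t - 2)² + d_2·(t - 2)³: c_2 = M_2/2 = 607/31, d_2 = (M_3 - M_2)/(6h_2) = -607/93, b_2 = Δ_2 - h_2(2M_2 + M_3)/6 = 88/93.

0.9462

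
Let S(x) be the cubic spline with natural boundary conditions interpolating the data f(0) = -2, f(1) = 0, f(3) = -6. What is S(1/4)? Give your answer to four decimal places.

Write M_i for S''(x_i). With h_i = 1, 2 and divided differences Δ_i = 2, -3, the continuity of S' gives the tridiagonal system
  1·M_0 + 6·M_1 + 2·M_2 = 6(Δ_1 - Δ_0) = -30
Natural end conditions: M_0 = M_2 = 0.
Solving the tridiagonal system: M_0 = 0, M_1 = -5, M_2 = 0.
On [0, 1], S(x) = -2 + 17/6·x + 0·x² - 5/6·x³.
With x = 1/4: S(1/4) = -167/128.

-1.3047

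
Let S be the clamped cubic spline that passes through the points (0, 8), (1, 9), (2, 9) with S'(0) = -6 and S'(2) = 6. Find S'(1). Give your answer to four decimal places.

Let m_i = S''(x_i). Step sizes h_i = 1, 1; slopes of the chords Δ_i = (y_(i+1) - y_i)/h_i = 1, 0.
  1·m_0 + 4·m_1 + 1·m_2 = 6(Δ_1 - Δ_0) = -6
Clamped end conditions give two more equations: 2h_0·m_0 + h_0·m_1 = 6(Δ_0 - S'(0)) = 42 and h_1·m_1 + 2h_1·m_2 = 6(S'(2) - Δ_1) = 36.
Solving: m_0 = 57/2, m_1 = -15, m_2 = 51/2.
On [1, 2], S'(x) = b_1 + 2c_1·(x - 1) + 3d_1·(x - 1)² with b_1 = Δ_1 - h_1(2m_1 + m_2)/6 = 3/4, c_1 = m_1/2 = -15/2, d_1 = (m_2 - m_1)/(6h_1) = 27/4. So S'(1) = 3/4.

0.7500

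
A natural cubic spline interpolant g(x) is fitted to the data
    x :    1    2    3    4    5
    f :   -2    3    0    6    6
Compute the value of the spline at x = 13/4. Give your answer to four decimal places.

Write σ_i for g''(x_i). With h_i = 1, 1, 1, 1 and divided differences Δ_i = 5, -3, 6, 0, the continuity of g' gives the tridiagonal system
  1·σ_0 + 4·σ_1 + 1·σ_2 = 6(Δ_1 - Δ_0) = -48
  1·σ_1 + 4·σ_2 + 1·σ_3 = 6(Δ_2 - Δ_1) = 54
  1·σ_2 + 4·σ_3 + 1·σ_4 = 6(Δ_3 - Δ_2) = -36
Natural end conditions: σ_0 = σ_4 = 0.
Forward elimination and back-substitution give σ_0 = 0, σ_1 = -243/14, σ_2 = 150/7, σ_3 = -201/14, σ_4 = 0.
On [3, 4], g(x) = 0 + 5/4·(x - 3) + 75/7·(x - 3)² - 167/28·(x - 3)³.
With (x - 3) = 1/4: g(13/4) = 1593/1792.

0.8890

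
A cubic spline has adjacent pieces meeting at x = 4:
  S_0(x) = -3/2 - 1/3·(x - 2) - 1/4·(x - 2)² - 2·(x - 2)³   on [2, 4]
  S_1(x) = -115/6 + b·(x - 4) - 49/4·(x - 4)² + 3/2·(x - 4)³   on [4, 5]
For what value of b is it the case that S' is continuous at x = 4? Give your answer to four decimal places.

-25.3333

S_0'(x) = -1/3 - 1/2·(x - 2) - 6·(x - 2)², so S_0'(4) = -76/3. On the right, S_1'(4) = b, so b = -76/3.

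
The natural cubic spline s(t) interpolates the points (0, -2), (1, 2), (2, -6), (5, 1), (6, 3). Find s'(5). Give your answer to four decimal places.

Write M_i for s''(x_i). With h_i = 1, 1, 3, 1 and divided differences Δ_i = 4, -8, 7/3, 2, the continuity of s' gives the tridiagonal system
  1·M_0 + 4·M_1 + 1·M_2 = 6(Δ_1 - Δ_0) = -72
  1·M_1 + 8·M_2 + 3·M_3 = 6(Δ_2 - Δ_1) = 62
  3·M_2 + 8·M_3 + 1·M_4 = 6(Δ_3 - Δ_2) = -2
Natural end conditions: M_0 = M_4 = 0.
Forward elimination and back-substitution give M_0 = 0, M_1 = -2231/106, M_2 = 646/53, M_3 = -511/106, M_4 = 0.
On [5, 6], s'(t) = b_3 + 2c_3·(t - 5) + 3d_3·(t - 5)² with b_3 = Δ_3 - h_3(2M_3 + M_4)/6 = 1147/318, c_3 = M_3/2 = -511/212, d_3 = (M_4 - M_3)/(6h_3) = 511/636. So s'(5) = 1147/318.

3.6069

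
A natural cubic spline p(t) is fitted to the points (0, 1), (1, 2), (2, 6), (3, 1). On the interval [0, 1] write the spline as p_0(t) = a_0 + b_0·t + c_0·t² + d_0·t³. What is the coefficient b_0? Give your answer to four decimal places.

-0.4000

Write σ_i for p''(x_i). With h_i = 1, 1, 1 and divided differences Δ_i = 1, 4, -5, the continuity of p' gives the tridiagonal system
  1·σ_0 + 4·σ_1 + 1·σ_2 = 6(Δ_1 - Δ_0) = 18
  1·σ_1 + 4·σ_2 + 1·σ_3 = 6(Δ_2 - Δ_1) = -54
Natural end conditions: σ_0 = σ_3 = 0.
Hence σ_0 = 0, σ_1 = 42/5, σ_2 = -78/5, σ_3 = 0.
On [0, 1], with p_0(t) = a_0 + b_0·t + c_0·t² + d_0·t³: c_0 = σ_0/2 = 0, d_0 = (σ_1 - σ_0)/(6h_0) = 7/5, b_0 = Δ_0 - h_0(2σ_0 + σ_1)/6 = -2/5.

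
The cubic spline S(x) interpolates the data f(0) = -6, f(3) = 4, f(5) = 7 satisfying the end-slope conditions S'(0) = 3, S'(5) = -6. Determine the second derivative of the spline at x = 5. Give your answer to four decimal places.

-11.9500

Let m_i = S''(x_i). Step sizes h_i = 3, 2; slopes of the chords Δ_i = (y_(i+1) - y_i)/h_i = 10/3, 3/2.
  3·m_0 + 10·m_1 + 2·m_2 = 6(Δ_1 - Δ_0) = -11
Clamped end conditions give two more equations: 2h_0·m_0 + h_0·m_1 = 6(Δ_0 - S'(0)) = 2 and h_1·m_1 + 2h_1·m_2 = 6(S'(5) - Δ_1) = -45.
Solving the tridiagonal system: m_0 = -11/30, m_1 = 7/5, m_2 = -239/20.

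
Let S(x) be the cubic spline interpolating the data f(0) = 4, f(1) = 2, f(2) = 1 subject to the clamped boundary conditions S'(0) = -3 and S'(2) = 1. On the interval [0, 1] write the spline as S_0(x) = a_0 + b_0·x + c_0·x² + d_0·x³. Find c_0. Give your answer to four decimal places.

Write M_i for S''(x_i). With h_i = 1, 1 and divided differences Δ_i = -2, -1, the continuity of S' gives the tridiagonal system
  1·M_0 + 4·M_1 + 1·M_2 = 6(Δ_1 - Δ_0) = 6
Clamped end conditions give two more equations: 2h_0·M_0 + h_0·M_1 = 6(Δ_0 - S'(0)) = 6 and h_1·M_1 + 2h_1·M_2 = 6(S'(2) - Δ_1) = 12.
Solving the tridiagonal system: M_0 = 7/2, M_1 = -1, M_2 = 13/2.
On [0, 1], with S_0(x) = a_0 + b_0·x + c_0·x² + d_0·x³: c_0 = M_0/2 = 7/4, d_0 = (M_1 - M_0)/(6h_0) = -3/4, b_0 = Δ_0 - h_0(2M_0 + M_1)/6 = -3.

1.7500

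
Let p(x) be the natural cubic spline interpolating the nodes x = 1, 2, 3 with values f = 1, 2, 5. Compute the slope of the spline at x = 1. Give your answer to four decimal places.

0.5000

Let m_i = p''(x_i). Step sizes h_i = 1, 1; slopes of the chords Δ_i = (y_(i+1) - y_i)/h_i = 1, 3.
  1·m_0 + 4·m_1 + 1·m_2 = 6(Δ_1 - Δ_0) = 12
Natural end conditions: m_0 = m_2 = 0.
Forward elimination and back-substitution give m_0 = 0, m_1 = 3, m_2 = 0.
On [1, 2], p'(x) = b_0 + 2c_0·(x - 1) + 3d_0·(x - 1)² with b_0 = Δ_0 - h_0(2m_0 + m_1)/6 = 1/2, c_0 = m_0/2 = 0, d_0 = (m_1 - m_0)/(6h_0) = 1/2. So p'(1) = 1/2.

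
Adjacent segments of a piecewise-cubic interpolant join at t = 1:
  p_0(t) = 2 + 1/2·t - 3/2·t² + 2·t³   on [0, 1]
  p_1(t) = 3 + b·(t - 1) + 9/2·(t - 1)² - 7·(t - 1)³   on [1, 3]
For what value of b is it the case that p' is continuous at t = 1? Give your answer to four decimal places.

p_0'(t) = 1/2 - 3·t + 6·t², so p_0'(1) = 7/2. On the right, p_1'(1) = b, so b = 7/2.

3.5000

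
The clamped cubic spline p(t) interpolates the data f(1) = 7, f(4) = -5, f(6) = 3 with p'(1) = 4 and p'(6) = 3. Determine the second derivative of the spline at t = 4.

10

With M_i denoting the second derivative at x_i, h_i = 3, 2, and Δ_i = (y_(i+1) − y_i)/h_i = -4, 4:
  3·M_0 + 10·M_1 + 2·M_2 = 6(Δ_1 - Δ_0) = 48
Clamped end conditions give two more equations: 2h_0·M_0 + h_0·M_1 = 6(Δ_0 - p'(1)) = -48 and h_1·M_1 + 2h_1·M_2 = 6(p'(6) - Δ_1) = -6.
Forward elimination and back-substitution give M_0 = -13, M_1 = 10, M_2 = -13/2.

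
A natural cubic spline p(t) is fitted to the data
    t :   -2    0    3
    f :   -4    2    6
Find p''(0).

-1

Put σ_i = p'' at the i-th knot. Here h = (2, 3) and Δ = (3, 4/3), so the interior equations h_(i-1)·σ_(i-1) + 2(h_(i-1)+h_i)·σ_i + h_i·σ_(i+1) = 6(Δ_i − Δ_(i-1)) read
  2·σ_0 + 10·σ_1 + 3·σ_2 = 6(Δ_1 - Δ_0) = -10
Natural end conditions: σ_0 = σ_2 = 0.
Hence σ_0 = 0, σ_1 = -1, σ_2 = 0.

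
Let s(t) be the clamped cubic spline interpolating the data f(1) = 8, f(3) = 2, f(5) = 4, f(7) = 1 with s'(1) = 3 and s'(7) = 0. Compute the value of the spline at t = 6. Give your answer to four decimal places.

Put σ_i = s'' at the i-th knot. Here h = (2, 2, 2) and Δ = (-3, 1, -3/2), so the interior equations h_(i-1)·σ_(i-1) + 2(h_(i-1)+h_i)·σ_i + h_i·σ_(i+1) = 6(Δ_i − Δ_(i-1)) read
  2·σ_0 + 8·σ_1 + 2·σ_2 = 6(Δ_1 - Δ_0) = 24
  2·σ_1 + 8·σ_2 + 2·σ_3 = 6(Δ_2 - Δ_1) = -15
Clamped end conditions give two more equations: 2h_0·σ_0 + h_0·σ_1 = 6(Δ_0 - s'(1)) = -36 and h_2·σ_2 + 2h_2·σ_3 = 6(s'(7) - Δ_2) = 9.
Solving the tridiagonal system: σ_0 = -127/10, σ_1 = 37/5, σ_2 = -49/10, σ_3 = 47/10.
On [5, 7], s(t) = 4 + 1/5·(t - 5) - 49/20·(t - 5)² + 4/5·(t - 5)³.
With (t - 5) = 1: s(6) = 51/20.

2.5500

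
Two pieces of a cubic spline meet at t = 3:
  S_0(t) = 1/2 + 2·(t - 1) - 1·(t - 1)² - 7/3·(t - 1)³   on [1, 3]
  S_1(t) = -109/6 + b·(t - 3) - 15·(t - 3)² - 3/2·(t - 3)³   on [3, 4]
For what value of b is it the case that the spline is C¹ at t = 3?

S_0'(t) = 2 - 2·(t - 1) - 7·(t - 1)², so S_0'(3) = -30. On the right, S_1'(3) = b, so b = -30.

-30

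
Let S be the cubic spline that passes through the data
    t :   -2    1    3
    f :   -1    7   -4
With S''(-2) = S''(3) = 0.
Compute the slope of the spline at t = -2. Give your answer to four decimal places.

Let M_i = S''(x_i). Step sizes h_i = 3, 2; slopes of the chords Δ_i = (y_(i+1) - y_i)/h_i = 8/3, -11/2.
  3·M_0 + 10·M_1 + 2·M_2 = 6(Δ_1 - Δ_0) = -49
Natural end conditions: M_0 = M_2 = 0.
Solving the tridiagonal system: M_0 = 0, M_1 = -49/10, M_2 = 0.
On [-2, 1], S'(t) = b_0 + 2c_0·(t + 2) + 3d_0·(t + 2)² with b_0 = Δ_0 - h_0(2M_0 + M_1)/6 = 307/60, c_0 = M_0/2 = 0, d_0 = (M_1 - M_0)/(6h_0) = -49/180. So S'(-2) = 307/60.

5.1167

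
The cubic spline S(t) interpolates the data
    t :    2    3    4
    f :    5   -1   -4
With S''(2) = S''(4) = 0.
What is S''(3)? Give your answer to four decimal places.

Write σ_i for S''(x_i). With h_i = 1, 1 and divided differences Δ_i = -6, -3, the continuity of S' gives the tridiagonal system
  1·σ_0 + 4·σ_1 + 1·σ_2 = 6(Δ_1 - Δ_0) = 18
Natural end conditions: σ_0 = σ_2 = 0.
Solving the tridiagonal system: σ_0 = 0, σ_1 = 9/2, σ_2 = 0.

4.5000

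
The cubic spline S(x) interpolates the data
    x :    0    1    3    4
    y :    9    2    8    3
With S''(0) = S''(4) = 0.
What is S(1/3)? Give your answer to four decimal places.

5.9630

Put m_i = S'' at the i-th knot. Here h = (1, 2, 1) and Δ = (-7, 3, -5), so the interior equations h_(i-1)·m_(i-1) + 2(h_(i-1)+h_i)·m_i + h_i·m_(i+1) = 6(Δ_i − Δ_(i-1)) read
  1·m_0 + 6·m_1 + 2·m_2 = 6(Δ_1 - Δ_0) = 60
  2·m_1 + 6·m_2 + 1·m_3 = 6(Δ_2 - Δ_1) = -48
Natural end conditions: m_0 = m_3 = 0.
Hence m_0 = 0, m_1 = 57/4, m_2 = -51/4, m_3 = 0.
On [0, 1], S(x) = 9 - 75/8·x + 0·x² + 19/8·x³.
With x = 1/3: S(1/3) = 161/27.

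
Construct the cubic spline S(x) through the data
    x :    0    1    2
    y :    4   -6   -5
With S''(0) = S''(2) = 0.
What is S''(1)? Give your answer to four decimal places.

16.5000

Write m_i for S''(x_i). With h_i = 1, 1 and divided differences Δ_i = -10, 1, the continuity of S' gives the tridiagonal system
  1·m_0 + 4·m_1 + 1·m_2 = 6(Δ_1 - Δ_0) = 66
Natural end conditions: m_0 = m_2 = 0.
Solving the tridiagonal system: m_0 = 0, m_1 = 33/2, m_2 = 0.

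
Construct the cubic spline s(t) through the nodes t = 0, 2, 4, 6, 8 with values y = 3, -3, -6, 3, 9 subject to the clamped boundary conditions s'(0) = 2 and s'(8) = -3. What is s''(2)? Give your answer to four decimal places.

2.3214

Let M_i = s''(x_i). Step sizes h_i = 2, 2, 2, 2; slopes of the chords Δ_i = (y_(i+1) - y_i)/h_i = -3, -3/2, 9/2, 3.
  2·M_0 + 8·M_1 + 2·M_2 = 6(Δ_1 - Δ_0) = 9
  2·M_1 + 8·M_2 + 2·M_3 = 6(Δ_2 - Δ_1) = 36
  2·M_2 + 8·M_3 + 2·M_4 = 6(Δ_3 - Δ_2) = -9
Clamped end conditions give two more equations: 2h_0·M_0 + h_0·M_1 = 6(Δ_0 - s'(0)) = -30 and h_3·M_3 + 2h_3·M_4 = 6(s'(8) - Δ_3) = -36.
Solving: M_0 = -485/56, M_1 = 65/28, M_2 = 31/8, M_3 = 5/28, M_4 = -509/56.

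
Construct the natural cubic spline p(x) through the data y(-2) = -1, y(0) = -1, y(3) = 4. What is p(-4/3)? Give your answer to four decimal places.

-1.1975

Write M_i for p''(x_i). With h_i = 2, 3 and divided differences Δ_i = 0, 5/3, the continuity of p' gives the tridiagonal system
  2·M_0 + 10·M_1 + 3·M_2 = 6(Δ_1 - Δ_0) = 10
Natural end conditions: M_0 = M_2 = 0.
Solving: M_0 = 0, M_1 = 1, M_2 = 0.
On [-2, 0], p(x) = -1 - 1/3·(x + 2) + 0·(x + 2)² + 1/12·(x + 2)³.
With (x + 2) = 2/3: p(-4/3) = -97/81.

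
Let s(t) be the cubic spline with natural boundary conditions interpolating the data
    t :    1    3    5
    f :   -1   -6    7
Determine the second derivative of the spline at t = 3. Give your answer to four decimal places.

Write m_i for s''(x_i). With h_i = 2, 2 and divided differences Δ_i = -5/2, 13/2, the continuity of s' gives the tridiagonal system
  2·m_0 + 8·m_1 + 2·m_2 = 6(Δ_1 - Δ_0) = 54
Natural end conditions: m_0 = m_2 = 0.
Hence m_0 = 0, m_1 = 27/4, m_2 = 0.

6.7500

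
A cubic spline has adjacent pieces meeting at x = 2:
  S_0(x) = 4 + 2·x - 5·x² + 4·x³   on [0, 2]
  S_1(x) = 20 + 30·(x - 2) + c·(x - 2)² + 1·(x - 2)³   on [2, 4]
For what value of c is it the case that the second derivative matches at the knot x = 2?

S_0''(x) = -10 + 24·x, so S_0''(2) = 38. On the right, S_1''(2) = 2c, so c = 19.

19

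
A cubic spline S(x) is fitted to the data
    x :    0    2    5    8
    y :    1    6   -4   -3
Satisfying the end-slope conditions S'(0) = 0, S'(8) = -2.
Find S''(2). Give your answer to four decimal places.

-6.2368

Put M_i = S'' at the i-th knot. Here h = (2, 3, 3) and Δ = (5/2, -10/3, 1/3), so the interior equations h_(i-1)·M_(i-1) + 2(h_(i-1)+h_i)·M_i + h_i·M_(i+1) = 6(Δ_i − Δ_(i-1)) read
  2·M_0 + 10·M_1 + 3·M_2 = 6(Δ_1 - Δ_0) = -35
  3·M_1 + 12·M_2 + 3·M_3 = 6(Δ_2 - Δ_1) = 22
Clamped end conditions give two more equations: 2h_0·M_0 + h_0·M_1 = 6(Δ_0 - S'(0)) = 15 and h_2·M_2 + 2h_2·M_3 = 6(S'(8) - Δ_2) = -14.
Forward elimination and back-substitution give M_0 = 261/38, M_1 = -237/38, M_2 = 259/57, M_3 = -175/38.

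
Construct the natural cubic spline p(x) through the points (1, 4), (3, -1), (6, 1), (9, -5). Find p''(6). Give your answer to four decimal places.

-1.9550

Put σ_i = p'' at the i-th knot. Here h = (2, 3, 3) and Δ = (-5/2, 2/3, -2), so the interior equations h_(i-1)·σ_(i-1) + 2(h_(i-1)+h_i)·σ_i + h_i·σ_(i+1) = 6(Δ_i − Δ_(i-1)) read
  2·σ_0 + 10·σ_1 + 3·σ_2 = 6(Δ_1 - Δ_0) = 19
  3·σ_1 + 12·σ_2 + 3·σ_3 = 6(Δ_2 - Δ_1) = -16
Natural end conditions: σ_0 = σ_3 = 0.
Solving the tridiagonal system: σ_0 = 0, σ_1 = 92/37, σ_2 = -217/111, σ_3 = 0.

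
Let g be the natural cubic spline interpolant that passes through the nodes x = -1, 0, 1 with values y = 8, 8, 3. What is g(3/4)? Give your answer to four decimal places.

Let σ_i = g''(x_i). Step sizes h_i = 1, 1; slopes of the chords Δ_i = (y_(i+1) - y_i)/h_i = 0, -5.
  1·σ_0 + 4·σ_1 + 1·σ_2 = 6(Δ_1 - Δ_0) = -30
Natural end conditions: σ_0 = σ_2 = 0.
Solving: σ_0 = 0, σ_1 = -15/2, σ_2 = 0.
On [0, 1], g(x) = 8 - 5/2·x - 15/4·x² + 5/4·x³.
With x = 3/4: g(3/4) = 1163/256.

4.5430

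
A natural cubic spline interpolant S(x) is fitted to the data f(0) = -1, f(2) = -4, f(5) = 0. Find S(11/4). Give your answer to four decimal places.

-3.8367

Write m_i for S''(x_i). With h_i = 2, 3 and divided differences Δ_i = -3/2, 4/3, the continuity of S' gives the tridiagonal system
  2·m_0 + 10·m_1 + 3·m_2 = 6(Δ_1 - Δ_0) = 17
Natural end conditions: m_0 = m_2 = 0.
Hence m_0 = 0, m_1 = 17/10, m_2 = 0.
On [2, 5], S(x) = -4 - 11/30·(x - 2) + 17/20·(x - 2)² - 17/180·(x - 2)³.
With (x - 2) = 3/4: S(11/4) = -4911/1280.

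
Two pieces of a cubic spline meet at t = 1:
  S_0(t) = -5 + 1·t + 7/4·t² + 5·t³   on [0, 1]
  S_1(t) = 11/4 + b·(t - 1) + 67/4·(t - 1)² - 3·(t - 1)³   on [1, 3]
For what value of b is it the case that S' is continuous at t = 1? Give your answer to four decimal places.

19.5000

S_0'(t) = 1 + 7/2·t + 15·t², so S_0'(1) = 39/2. On the right, S_1'(1) = b, so b = 39/2.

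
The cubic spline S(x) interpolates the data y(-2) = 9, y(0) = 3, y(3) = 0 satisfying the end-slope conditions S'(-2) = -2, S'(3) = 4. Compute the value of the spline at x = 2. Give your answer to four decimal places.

Let m_i = S''(x_i). Step sizes h_i = 2, 3; slopes of the chords Δ_i = (y_(i+1) - y_i)/h_i = -3, -1.
  2·m_0 + 10·m_1 + 3·m_2 = 6(Δ_1 - Δ_0) = 12
Clamped end conditions give two more equations: 2h_0·m_0 + h_0·m_1 = 6(Δ_0 - S'(-2)) = -6 and h_1·m_1 + 2h_1·m_2 = 6(S'(3) - Δ_1) = 30.
Solving: m_0 = -3/2, m_1 = 0, m_2 = 5.
On [0, 3], S(x) = 3 - 7/2·x + 0·x² + 5/18·x³.
With x = 2: S(2) = -16/9.

-1.7778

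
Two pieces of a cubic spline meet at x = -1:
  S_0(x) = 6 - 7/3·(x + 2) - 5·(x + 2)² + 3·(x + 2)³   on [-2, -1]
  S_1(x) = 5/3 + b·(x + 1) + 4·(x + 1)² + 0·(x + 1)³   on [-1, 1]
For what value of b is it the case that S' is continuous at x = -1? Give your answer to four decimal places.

S_0'(x) = -7/3 - 10·(x + 2) + 9·(x + 2)², so S_0'(-1) = -10/3. On the right, S_1'(-1) = b, so b = -10/3.

-3.3333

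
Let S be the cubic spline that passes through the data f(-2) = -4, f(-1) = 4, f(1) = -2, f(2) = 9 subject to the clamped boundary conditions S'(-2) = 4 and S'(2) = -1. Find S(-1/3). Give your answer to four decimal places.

Let M_i = S''(x_i). Step sizes h_i = 1, 2, 1; slopes of the chords Δ_i = (y_(i+1) - y_i)/h_i = 8, -3, 11.
  1·M_0 + 6·M_1 + 2·M_2 = 6(Δ_1 - Δ_0) = -66
  2·M_1 + 6·M_2 + 1·M_3 = 6(Δ_2 - Δ_1) = 84
Clamped end conditions give two more equations: 2h_0·M_0 + h_0·M_1 = 6(Δ_0 - S'(-2)) = 24 and h_2·M_2 + 2h_2·M_3 = 6(S'(2) - Δ_2) = -72.
Forward elimination and back-substitution give M_0 = 866/35, M_1 = -892/35, M_2 = 1088/35, M_3 = -1804/35.
On [-1, 1], S(t) = 4 + 127/35·(t + 1) - 446/35·(t + 1)² + 33/7·(t + 1)³.
With (t + 1) = 2/3: S(-1/3) = 226/105.

2.1524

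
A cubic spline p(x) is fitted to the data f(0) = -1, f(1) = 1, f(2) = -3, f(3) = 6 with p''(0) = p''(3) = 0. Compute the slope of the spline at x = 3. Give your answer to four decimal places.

Put m_i = p'' at the i-th knot. Here h = (1, 1, 1) and Δ = (2, -4, 9), so the interior equations h_(i-1)·m_(i-1) + 2(h_(i-1)+h_i)·m_i + h_i·m_(i+1) = 6(Δ_i − Δ_(i-1)) read
  1·m_0 + 4·m_1 + 1·m_2 = 6(Δ_1 - Δ_0) = -36
  1·m_1 + 4·m_2 + 1·m_3 = 6(Δ_2 - Δ_1) = 78
Natural end conditions: m_0 = m_3 = 0.
Hence m_0 = 0, m_1 = -74/5, m_2 = 116/5, m_3 = 0.
On [2, 3], p'(x) = b_2 + 2c_2·(x - 2) + 3d_2·(x - 2)² with b_2 = Δ_2 - h_2(2m_2 + m_3)/6 = 19/15, c_2 = m_2/2 = 58/5, d_2 = (m_3 - m_2)/(6h_2) = -58/15. So p'(3) = 193/15.

12.8667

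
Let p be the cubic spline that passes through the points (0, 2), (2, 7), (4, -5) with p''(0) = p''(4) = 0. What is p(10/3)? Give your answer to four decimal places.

0.2593

Let m_i = p''(x_i). Step sizes h_i = 2, 2; slopes of the chords Δ_i = (y_(i+1) - y_i)/h_i = 5/2, -6.
  2·m_0 + 8·m_1 + 2·m_2 = 6(Δ_1 - Δ_0) = -51
Natural end conditions: m_0 = m_2 = 0.
Solving the tridiagonal system: m_0 = 0, m_1 = -51/8, m_2 = 0.
On [2, 4], p(x) = 7 - 7/4·(x - 2) - 51/16·(x - 2)² + 17/32·(x - 2)³.
With (x - 2) = 4/3: p(10/3) = 7/27.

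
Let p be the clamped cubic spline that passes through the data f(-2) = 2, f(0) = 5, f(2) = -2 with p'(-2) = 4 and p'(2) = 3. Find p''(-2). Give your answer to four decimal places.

Put m_i = p'' at the i-th knot. Here h = (2, 2) and Δ = (3/2, -7/2), so the interior equations h_(i-1)·m_(i-1) + 2(h_(i-1)+h_i)·m_i + h_i·m_(i+1) = 6(Δ_i − Δ_(i-1)) read
  2·m_0 + 8·m_1 + 2·m_2 = 6(Δ_1 - Δ_0) = -30
Clamped end conditions give two more equations: 2h_0·m_0 + h_0·m_1 = 6(Δ_0 - p'(-2)) = -15 and h_1·m_1 + 2h_1·m_2 = 6(p'(2) - Δ_1) = 39.
Forward elimination and back-substitution give m_0 = -1/4, m_1 = -7, m_2 = 53/4.

-0.2500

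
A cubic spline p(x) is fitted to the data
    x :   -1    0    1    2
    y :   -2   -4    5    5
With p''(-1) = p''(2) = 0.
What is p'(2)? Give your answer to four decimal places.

-3.1333

With σ_i denoting the second derivative at x_i, h_i = 1, 1, 1, and Δ_i = (y_(i+1) − y_i)/h_i = -2, 9, 0:
  1·σ_0 + 4·σ_1 + 1·σ_2 = 6(Δ_1 - Δ_0) = 66
  1·σ_1 + 4·σ_2 + 1·σ_3 = 6(Δ_2 - Δ_1) = -54
Natural end conditions: σ_0 = σ_3 = 0.
Solving the tridiagonal system: σ_0 = 0, σ_1 = 106/5, σ_2 = -94/5, σ_3 = 0.
On [1, 2], p'(x) = b_2 + 2c_2·(x - 1) + 3d_2·(x - 1)² with b_2 = Δ_2 - h_2(2σ_2 + σ_3)/6 = 94/15, c_2 = σ_2/2 = -47/5, d_2 = (σ_3 - σ_2)/(6h_2) = 47/15. So p'(2) = -47/15.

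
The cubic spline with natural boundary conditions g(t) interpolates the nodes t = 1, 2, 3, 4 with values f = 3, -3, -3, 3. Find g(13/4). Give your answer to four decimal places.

Write M_i for g''(x_i). With h_i = 1, 1, 1 and divided differences Δ_i = -6, 0, 6, the continuity of g' gives the tridiagonal system
  1·M_0 + 4·M_1 + 1·M_2 = 6(Δ_1 - Δ_0) = 36
  1·M_1 + 4·M_2 + 1·M_3 = 6(Δ_2 - Δ_1) = 36
Natural end conditions: M_0 = M_3 = 0.
Forward elimination and back-substitution give M_0 = 0, M_1 = 36/5, M_2 = 36/5, M_3 = 0.
On [3, 4], g(t) = -3 + 18/5·(t - 3) + 18/5·(t - 3)² - 6/5·(t - 3)³.
With (t - 3) = 1/4: g(13/4) = -303/160.

-1.8938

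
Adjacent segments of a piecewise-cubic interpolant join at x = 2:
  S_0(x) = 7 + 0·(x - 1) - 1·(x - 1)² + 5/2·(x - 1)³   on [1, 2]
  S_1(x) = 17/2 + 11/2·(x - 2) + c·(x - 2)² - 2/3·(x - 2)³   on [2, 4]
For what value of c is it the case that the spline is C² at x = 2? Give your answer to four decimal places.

S_0''(x) = -2 + 15·(x - 1), so S_0''(2) = 13. On the right, S_1''(2) = 2c, so c = 13/2.

6.5000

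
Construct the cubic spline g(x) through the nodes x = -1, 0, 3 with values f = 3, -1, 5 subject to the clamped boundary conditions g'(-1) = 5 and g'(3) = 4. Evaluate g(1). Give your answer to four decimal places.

Write M_i for g''(x_i). With h_i = 1, 3 and divided differences Δ_i = -4, 2, the continuity of g' gives the tridiagonal system
  1·M_0 + 8·M_1 + 3·M_2 = 6(Δ_1 - Δ_0) = 36
Clamped end conditions give two more equations: 2h_0·M_0 + h_0·M_1 = 6(Δ_0 - g'(-1)) = -54 and h_1·M_1 + 2h_1·M_2 = 6(g'(3) - Δ_1) = 12.
Hence M_0 = -127/4, M_1 = 19/2, M_2 = -11/4.
On [0, 3], g(x) = -1 - 49/8·x + 19/4·x² - 49/72·x³.
With x = 1: g(1) = -55/18.

-3.0556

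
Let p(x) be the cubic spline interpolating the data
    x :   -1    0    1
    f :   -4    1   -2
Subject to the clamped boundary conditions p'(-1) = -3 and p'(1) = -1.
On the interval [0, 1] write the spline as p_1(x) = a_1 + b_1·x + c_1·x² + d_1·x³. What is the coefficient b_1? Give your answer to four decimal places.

With m_i denoting the second derivative at x_i, h_i = 1, 1, and Δ_i = (y_(i+1) − y_i)/h_i = 5, -3:
  1·m_0 + 4·m_1 + 1·m_2 = 6(Δ_1 - Δ_0) = -48
Clamped end conditions give two more equations: 2h_0·m_0 + h_0·m_1 = 6(Δ_0 - p'(-1)) = 48 and h_1·m_1 + 2h_1·m_2 = 6(p'(1) - Δ_1) = 12.
Solving the tridiagonal system: m_0 = 37, m_1 = -26, m_2 = 19.
On [0, 1], with p_1(x) = a_1 + b_1·x + c_1·x² + d_1·x³: c_1 = m_1/2 = -13, d_1 = (m_2 - m_1)/(6h_1) = 15/2, b_1 = Δ_1 - h_1(2m_1 + m_2)/6 = 5/2.

2.5000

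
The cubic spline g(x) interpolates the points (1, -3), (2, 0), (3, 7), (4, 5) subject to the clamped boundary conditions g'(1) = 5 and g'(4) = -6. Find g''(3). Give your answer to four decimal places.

Let M_i = g''(x_i). Step sizes h_i = 1, 1, 1; slopes of the chords Δ_i = (y_(i+1) - y_i)/h_i = 3, 7, -2.
  1·M_0 + 4·M_1 + 1·M_2 = 6(Δ_1 - Δ_0) = 24
  1·M_1 + 4·M_2 + 1·M_3 = 6(Δ_2 - Δ_1) = -54
Clamped end conditions give two more equations: 2h_0·M_0 + h_0·M_1 = 6(Δ_0 - g'(1)) = -12 and h_2·M_2 + 2h_2·M_3 = 6(g'(4) - Δ_2) = -24.
Solving: M_0 = -188/15, M_1 = 196/15, M_2 = -236/15, M_3 = -62/15.

-15.7333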